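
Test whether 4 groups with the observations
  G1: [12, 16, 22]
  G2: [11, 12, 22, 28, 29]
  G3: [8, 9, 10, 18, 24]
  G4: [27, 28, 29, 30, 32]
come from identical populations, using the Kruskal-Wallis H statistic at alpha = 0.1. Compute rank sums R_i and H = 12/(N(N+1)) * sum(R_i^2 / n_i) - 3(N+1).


Step 1: Combine all N = 18 observations and assign midranks.
sorted (value, group, rank): (8,G3,1), (9,G3,2), (10,G3,3), (11,G2,4), (12,G1,5.5), (12,G2,5.5), (16,G1,7), (18,G3,8), (22,G1,9.5), (22,G2,9.5), (24,G3,11), (27,G4,12), (28,G2,13.5), (28,G4,13.5), (29,G2,15.5), (29,G4,15.5), (30,G4,17), (32,G4,18)
Step 2: Sum ranks within each group.
R_1 = 22 (n_1 = 3)
R_2 = 48 (n_2 = 5)
R_3 = 25 (n_3 = 5)
R_4 = 76 (n_4 = 5)
Step 3: H = 12/(N(N+1)) * sum(R_i^2/n_i) - 3(N+1)
     = 12/(18*19) * (22^2/3 + 48^2/5 + 25^2/5 + 76^2/5) - 3*19
     = 0.035088 * 1902.33 - 57
     = 9.748538.
Step 4: Ties present; correction factor C = 1 - 24/(18^3 - 18) = 0.995872. Corrected H = 9.748538 / 0.995872 = 9.788946.
Step 5: Under H0, H ~ chi^2(3); p-value = 0.020448.
Step 6: alpha = 0.1. reject H0.

H = 9.7889, df = 3, p = 0.020448, reject H0.


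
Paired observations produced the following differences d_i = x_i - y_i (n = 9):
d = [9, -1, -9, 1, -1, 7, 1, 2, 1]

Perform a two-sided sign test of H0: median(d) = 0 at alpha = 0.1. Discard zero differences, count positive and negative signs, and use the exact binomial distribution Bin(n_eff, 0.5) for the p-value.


Step 1: Discard zero differences. Original n = 9; n_eff = number of nonzero differences = 9.
Nonzero differences (with sign): +9, -1, -9, +1, -1, +7, +1, +2, +1
Step 2: Count signs: positive = 6, negative = 3.
Step 3: Under H0: P(positive) = 0.5, so the number of positives S ~ Bin(9, 0.5).
Step 4: Two-sided exact p-value = sum of Bin(9,0.5) probabilities at or below the observed probability = 0.507812.
Step 5: alpha = 0.1. fail to reject H0.

n_eff = 9, pos = 6, neg = 3, p = 0.507812, fail to reject H0.


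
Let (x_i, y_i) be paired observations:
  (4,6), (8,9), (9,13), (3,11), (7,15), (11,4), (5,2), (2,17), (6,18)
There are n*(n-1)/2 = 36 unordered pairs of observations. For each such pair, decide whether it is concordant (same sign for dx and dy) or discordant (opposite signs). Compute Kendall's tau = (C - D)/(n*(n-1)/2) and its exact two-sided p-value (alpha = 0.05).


Step 1: Enumerate the 36 unordered pairs (i,j) with i<j and classify each by sign(x_j-x_i) * sign(y_j-y_i).
  (1,2):dx=+4,dy=+3->C; (1,3):dx=+5,dy=+7->C; (1,4):dx=-1,dy=+5->D; (1,5):dx=+3,dy=+9->C
  (1,6):dx=+7,dy=-2->D; (1,7):dx=+1,dy=-4->D; (1,8):dx=-2,dy=+11->D; (1,9):dx=+2,dy=+12->C
  (2,3):dx=+1,dy=+4->C; (2,4):dx=-5,dy=+2->D; (2,5):dx=-1,dy=+6->D; (2,6):dx=+3,dy=-5->D
  (2,7):dx=-3,dy=-7->C; (2,8):dx=-6,dy=+8->D; (2,9):dx=-2,dy=+9->D; (3,4):dx=-6,dy=-2->C
  (3,5):dx=-2,dy=+2->D; (3,6):dx=+2,dy=-9->D; (3,7):dx=-4,dy=-11->C; (3,8):dx=-7,dy=+4->D
  (3,9):dx=-3,dy=+5->D; (4,5):dx=+4,dy=+4->C; (4,6):dx=+8,dy=-7->D; (4,7):dx=+2,dy=-9->D
  (4,8):dx=-1,dy=+6->D; (4,9):dx=+3,dy=+7->C; (5,6):dx=+4,dy=-11->D; (5,7):dx=-2,dy=-13->C
  (5,8):dx=-5,dy=+2->D; (5,9):dx=-1,dy=+3->D; (6,7):dx=-6,dy=-2->C; (6,8):dx=-9,dy=+13->D
  (6,9):dx=-5,dy=+14->D; (7,8):dx=-3,dy=+15->D; (7,9):dx=+1,dy=+16->C; (8,9):dx=+4,dy=+1->C
Step 2: C = 14, D = 22, total pairs = 36.
Step 3: tau = (C - D)/(n(n-1)/2) = (14 - 22)/36 = -0.222222.
Step 4: Exact two-sided p-value (enumerate n! = 362880 permutations of y under H0): p = 0.476709.
Step 5: alpha = 0.05. fail to reject H0.

tau_b = -0.2222 (C=14, D=22), p = 0.476709, fail to reject H0.


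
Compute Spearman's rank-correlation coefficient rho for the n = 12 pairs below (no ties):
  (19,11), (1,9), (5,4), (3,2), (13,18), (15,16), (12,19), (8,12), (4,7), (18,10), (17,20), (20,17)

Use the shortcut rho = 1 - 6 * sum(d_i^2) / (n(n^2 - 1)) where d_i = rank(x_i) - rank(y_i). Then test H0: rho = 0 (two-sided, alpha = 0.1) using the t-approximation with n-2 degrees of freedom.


Step 1: Rank x and y separately (midranks; no ties here).
rank(x): 19->11, 1->1, 5->4, 3->2, 13->7, 15->8, 12->6, 8->5, 4->3, 18->10, 17->9, 20->12
rank(y): 11->6, 9->4, 4->2, 2->1, 18->10, 16->8, 19->11, 12->7, 7->3, 10->5, 20->12, 17->9
Step 2: d_i = R_x(i) - R_y(i); compute d_i^2.
  (11-6)^2=25, (1-4)^2=9, (4-2)^2=4, (2-1)^2=1, (7-10)^2=9, (8-8)^2=0, (6-11)^2=25, (5-7)^2=4, (3-3)^2=0, (10-5)^2=25, (9-12)^2=9, (12-9)^2=9
sum(d^2) = 120.
Step 3: rho = 1 - 6*120 / (12*(12^2 - 1)) = 1 - 720/1716 = 0.580420.
Step 4: Under H0, t = rho * sqrt((n-2)/(1-rho^2)) = 2.2540 ~ t(10).
Step 5: Two-sided p-value from the t-distribution with 10 df = 0.047856.
Step 6: alpha = 0.1. reject H0.

rho = 0.5804, p = 0.047856, reject H0 at alpha = 0.1.


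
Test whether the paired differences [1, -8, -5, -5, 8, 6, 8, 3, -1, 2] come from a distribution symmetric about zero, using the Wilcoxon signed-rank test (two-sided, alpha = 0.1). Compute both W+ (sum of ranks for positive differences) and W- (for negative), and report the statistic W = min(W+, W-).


Step 1: Drop any zero differences (none here) and take |d_i|.
|d| = [1, 8, 5, 5, 8, 6, 8, 3, 1, 2]
Step 2: Midrank |d_i| (ties get averaged ranks).
ranks: |1|->1.5, |8|->9, |5|->5.5, |5|->5.5, |8|->9, |6|->7, |8|->9, |3|->4, |1|->1.5, |2|->3
Step 3: Attach original signs; sum ranks with positive sign and with negative sign.
W+ = 1.5 + 9 + 7 + 9 + 4 + 3 = 33.5
W- = 9 + 5.5 + 5.5 + 1.5 = 21.5
(Check: W+ + W- = 55 should equal n(n+1)/2 = 55.)
Step 4: Test statistic W = min(W+, W-) = 21.5.
Step 5: Ties in |d|, so use the tie-corrected normal approximation.
        E[W] = n(n+1)/4 = 10*11/4 = 27.5.
        Tie groups: |d|=1 (t=2), |d|=5 (t=2), |d|=8 (t=3); sum(t^3 - t) = 36.
        Var[W] = n(n+1)(2n+1)/24 - sum(t^3-t)/48 = 2310/24 - 36/48 = 95.5.
        z = (W - E[W]) / sqrt(Var[W]) = (21.5 - 27.5) / 9.7724 = -0.6140.
        Two-sided p = 2*Phi(z) = 0.539233.
Step 6: alpha = 0.1. fail to reject H0.

W+ = 33.5, W- = 21.5, W = min = 21.5, p = 0.539233, fail to reject H0.


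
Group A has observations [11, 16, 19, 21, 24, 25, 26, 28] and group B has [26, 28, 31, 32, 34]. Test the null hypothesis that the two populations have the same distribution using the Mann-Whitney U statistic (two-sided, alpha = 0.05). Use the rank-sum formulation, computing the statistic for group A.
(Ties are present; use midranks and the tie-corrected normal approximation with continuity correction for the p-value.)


Step 1: Combine and sort all 13 observations; assign midranks.
sorted (value, group): (11,X), (16,X), (19,X), (21,X), (24,X), (25,X), (26,X), (26,Y), (28,X), (28,Y), (31,Y), (32,Y), (34,Y)
ranks: 11->1, 16->2, 19->3, 21->4, 24->5, 25->6, 26->7.5, 26->7.5, 28->9.5, 28->9.5, 31->11, 32->12, 34->13
Step 2: Rank sum for X: R1 = 1 + 2 + 3 + 4 + 5 + 6 + 7.5 + 9.5 = 38.
Step 3: U_X = R1 - n1(n1+1)/2 = 38 - 8*9/2 = 38 - 36 = 2.
       U_Y = n1*n2 - U_X = 40 - 2 = 38.
Step 4: Ties are present, so use the tie-corrected normal approximation (with continuity correction) for the p-value.
Step 5: p-value = 0.010205; compare to alpha = 0.05. reject H0.

U_X = 2, p = 0.010205, reject H0 at alpha = 0.05.


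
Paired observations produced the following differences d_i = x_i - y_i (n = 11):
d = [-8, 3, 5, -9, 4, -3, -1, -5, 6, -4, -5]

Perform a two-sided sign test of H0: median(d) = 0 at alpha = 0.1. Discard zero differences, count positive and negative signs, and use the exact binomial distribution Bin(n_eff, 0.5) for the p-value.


Step 1: Discard zero differences. Original n = 11; n_eff = number of nonzero differences = 11.
Nonzero differences (with sign): -8, +3, +5, -9, +4, -3, -1, -5, +6, -4, -5
Step 2: Count signs: positive = 4, negative = 7.
Step 3: Under H0: P(positive) = 0.5, so the number of positives S ~ Bin(11, 0.5).
Step 4: Two-sided exact p-value = sum of Bin(11,0.5) probabilities at or below the observed probability = 0.548828.
Step 5: alpha = 0.1. fail to reject H0.

n_eff = 11, pos = 4, neg = 7, p = 0.548828, fail to reject H0.


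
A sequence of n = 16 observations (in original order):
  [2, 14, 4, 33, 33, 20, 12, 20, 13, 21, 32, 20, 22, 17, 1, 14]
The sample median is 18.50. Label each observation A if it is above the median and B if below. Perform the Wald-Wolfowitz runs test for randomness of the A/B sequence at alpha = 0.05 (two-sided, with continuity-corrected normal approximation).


Step 1: Compute median = 18.50; label A = above, B = below.
Labels in order: BBBAAABABAAAABBB  (n_A = 8, n_B = 8)
Step 2: Count runs R = 7.
Step 3: Under H0 (random ordering), E[R] = 2*n_A*n_B/(n_A+n_B) + 1 = 2*8*8/16 + 1 = 9.0000.
        Var[R] = 2*n_A*n_B*(2*n_A*n_B - n_A - n_B) / ((n_A+n_B)^2 * (n_A+n_B-1)) = 14336/3840 = 3.7333.
        SD[R] = 1.9322.
Step 4: Continuity-corrected z = (R + 0.5 - E[R]) / SD[R] = (7 + 0.5 - 9.0000) / 1.9322 = -0.7763.
Step 5: Two-sided p-value via normal approximation = 2*(1 - Phi(|z|)) = 0.437558.
Step 6: alpha = 0.05. fail to reject H0.

R = 7, z = -0.7763, p = 0.437558, fail to reject H0.


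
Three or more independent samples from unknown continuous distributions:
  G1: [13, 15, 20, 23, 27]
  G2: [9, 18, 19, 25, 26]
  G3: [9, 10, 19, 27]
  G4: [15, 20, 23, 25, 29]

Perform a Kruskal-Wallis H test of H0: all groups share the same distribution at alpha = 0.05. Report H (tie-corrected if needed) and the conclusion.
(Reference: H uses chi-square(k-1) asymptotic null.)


Step 1: Combine all N = 19 observations and assign midranks.
sorted (value, group, rank): (9,G2,1.5), (9,G3,1.5), (10,G3,3), (13,G1,4), (15,G1,5.5), (15,G4,5.5), (18,G2,7), (19,G2,8.5), (19,G3,8.5), (20,G1,10.5), (20,G4,10.5), (23,G1,12.5), (23,G4,12.5), (25,G2,14.5), (25,G4,14.5), (26,G2,16), (27,G1,17.5), (27,G3,17.5), (29,G4,19)
Step 2: Sum ranks within each group.
R_1 = 50 (n_1 = 5)
R_2 = 47.5 (n_2 = 5)
R_3 = 30.5 (n_3 = 4)
R_4 = 62 (n_4 = 5)
Step 3: H = 12/(N(N+1)) * sum(R_i^2/n_i) - 3(N+1)
     = 12/(19*20) * (50^2/5 + 47.5^2/5 + 30.5^2/4 + 62^2/5) - 3*20
     = 0.031579 * 1952.61 - 60
     = 1.661447.
Step 4: Ties present; correction factor C = 1 - 42/(19^3 - 19) = 0.993860. Corrected H = 1.661447 / 0.993860 = 1.671712.
Step 5: Under H0, H ~ chi^2(3); p-value = 0.643241.
Step 6: alpha = 0.05. fail to reject H0.

H = 1.6717, df = 3, p = 0.643241, fail to reject H0.


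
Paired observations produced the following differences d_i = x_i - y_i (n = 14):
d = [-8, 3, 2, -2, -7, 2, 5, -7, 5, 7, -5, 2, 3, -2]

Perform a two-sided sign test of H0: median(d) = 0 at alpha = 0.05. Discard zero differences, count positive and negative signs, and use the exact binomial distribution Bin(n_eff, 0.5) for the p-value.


Step 1: Discard zero differences. Original n = 14; n_eff = number of nonzero differences = 14.
Nonzero differences (with sign): -8, +3, +2, -2, -7, +2, +5, -7, +5, +7, -5, +2, +3, -2
Step 2: Count signs: positive = 8, negative = 6.
Step 3: Under H0: P(positive) = 0.5, so the number of positives S ~ Bin(14, 0.5).
Step 4: Two-sided exact p-value = sum of Bin(14,0.5) probabilities at or below the observed probability = 0.790527.
Step 5: alpha = 0.05. fail to reject H0.

n_eff = 14, pos = 8, neg = 6, p = 0.790527, fail to reject H0.


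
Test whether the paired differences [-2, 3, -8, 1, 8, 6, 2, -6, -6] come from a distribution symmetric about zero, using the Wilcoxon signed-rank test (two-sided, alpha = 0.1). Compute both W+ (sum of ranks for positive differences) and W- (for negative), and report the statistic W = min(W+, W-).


Step 1: Drop any zero differences (none here) and take |d_i|.
|d| = [2, 3, 8, 1, 8, 6, 2, 6, 6]
Step 2: Midrank |d_i| (ties get averaged ranks).
ranks: |2|->2.5, |3|->4, |8|->8.5, |1|->1, |8|->8.5, |6|->6, |2|->2.5, |6|->6, |6|->6
Step 3: Attach original signs; sum ranks with positive sign and with negative sign.
W+ = 4 + 1 + 8.5 + 6 + 2.5 = 22
W- = 2.5 + 8.5 + 6 + 6 = 23
(Check: W+ + W- = 45 should equal n(n+1)/2 = 45.)
Step 4: Test statistic W = min(W+, W-) = 22.
Step 5: Ties in |d|, so use the tie-corrected normal approximation.
        E[W] = n(n+1)/4 = 9*10/4 = 22.5.
        Tie groups: |d|=2 (t=2), |d|=6 (t=3), |d|=8 (t=2); sum(t^3 - t) = 36.
        Var[W] = n(n+1)(2n+1)/24 - sum(t^3-t)/48 = 1710/24 - 36/48 = 70.5.
        z = (W - E[W]) / sqrt(Var[W]) = (22 - 22.5) / 8.3964 = -0.0595.
        Two-sided p = 2*Phi(z) = 0.952515.
Step 6: alpha = 0.1. fail to reject H0.

W+ = 22, W- = 23, W = min = 22, p = 0.952515, fail to reject H0.


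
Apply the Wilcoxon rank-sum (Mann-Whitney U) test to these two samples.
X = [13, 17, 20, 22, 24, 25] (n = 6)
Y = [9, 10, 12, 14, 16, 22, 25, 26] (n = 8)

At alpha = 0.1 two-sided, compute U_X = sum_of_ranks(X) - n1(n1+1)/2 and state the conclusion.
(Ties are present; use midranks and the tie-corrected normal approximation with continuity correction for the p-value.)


Step 1: Combine and sort all 14 observations; assign midranks.
sorted (value, group): (9,Y), (10,Y), (12,Y), (13,X), (14,Y), (16,Y), (17,X), (20,X), (22,X), (22,Y), (24,X), (25,X), (25,Y), (26,Y)
ranks: 9->1, 10->2, 12->3, 13->4, 14->5, 16->6, 17->7, 20->8, 22->9.5, 22->9.5, 24->11, 25->12.5, 25->12.5, 26->14
Step 2: Rank sum for X: R1 = 4 + 7 + 8 + 9.5 + 11 + 12.5 = 52.
Step 3: U_X = R1 - n1(n1+1)/2 = 52 - 6*7/2 = 52 - 21 = 31.
       U_Y = n1*n2 - U_X = 48 - 31 = 17.
Step 4: Ties are present, so use the tie-corrected normal approximation (with continuity correction) for the p-value.
Step 5: p-value = 0.400350; compare to alpha = 0.1. fail to reject H0.

U_X = 31, p = 0.400350, fail to reject H0 at alpha = 0.1.


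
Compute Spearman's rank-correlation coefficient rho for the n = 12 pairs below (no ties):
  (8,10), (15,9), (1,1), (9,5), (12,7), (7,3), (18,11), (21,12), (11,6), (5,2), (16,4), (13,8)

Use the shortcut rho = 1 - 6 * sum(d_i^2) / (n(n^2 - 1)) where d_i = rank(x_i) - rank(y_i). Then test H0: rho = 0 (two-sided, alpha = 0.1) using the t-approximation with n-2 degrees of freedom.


Step 1: Rank x and y separately (midranks; no ties here).
rank(x): 8->4, 15->9, 1->1, 9->5, 12->7, 7->3, 18->11, 21->12, 11->6, 5->2, 16->10, 13->8
rank(y): 10->10, 9->9, 1->1, 5->5, 7->7, 3->3, 11->11, 12->12, 6->6, 2->2, 4->4, 8->8
Step 2: d_i = R_x(i) - R_y(i); compute d_i^2.
  (4-10)^2=36, (9-9)^2=0, (1-1)^2=0, (5-5)^2=0, (7-7)^2=0, (3-3)^2=0, (11-11)^2=0, (12-12)^2=0, (6-6)^2=0, (2-2)^2=0, (10-4)^2=36, (8-8)^2=0
sum(d^2) = 72.
Step 3: rho = 1 - 6*72 / (12*(12^2 - 1)) = 1 - 432/1716 = 0.748252.
Step 4: Under H0, t = rho * sqrt((n-2)/(1-rho^2)) = 3.5667 ~ t(10).
Step 5: Two-sided p-value from the t-distribution with 10 df = 0.005124.
Step 6: alpha = 0.1. reject H0.

rho = 0.7483, p = 0.005124, reject H0 at alpha = 0.1.


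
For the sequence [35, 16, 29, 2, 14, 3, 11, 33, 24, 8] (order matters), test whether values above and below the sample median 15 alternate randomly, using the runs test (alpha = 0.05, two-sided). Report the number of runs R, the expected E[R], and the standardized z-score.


Step 1: Compute median = 15; label A = above, B = below.
Labels in order: AAABBBBAAB  (n_A = 5, n_B = 5)
Step 2: Count runs R = 4.
Step 3: Under H0 (random ordering), E[R] = 2*n_A*n_B/(n_A+n_B) + 1 = 2*5*5/10 + 1 = 6.0000.
        Var[R] = 2*n_A*n_B*(2*n_A*n_B - n_A - n_B) / ((n_A+n_B)^2 * (n_A+n_B-1)) = 2000/900 = 2.2222.
        SD[R] = 1.4907.
Step 4: Continuity-corrected z = (R + 0.5 - E[R]) / SD[R] = (4 + 0.5 - 6.0000) / 1.4907 = -1.0062.
Step 5: Two-sided p-value via normal approximation = 2*(1 - Phi(|z|)) = 0.314305.
Step 6: alpha = 0.05. fail to reject H0.

R = 4, z = -1.0062, p = 0.314305, fail to reject H0.


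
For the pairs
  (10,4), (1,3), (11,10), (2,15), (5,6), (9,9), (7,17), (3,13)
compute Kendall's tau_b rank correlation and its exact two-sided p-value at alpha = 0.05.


Step 1: Enumerate the 28 unordered pairs (i,j) with i<j and classify each by sign(x_j-x_i) * sign(y_j-y_i).
  (1,2):dx=-9,dy=-1->C; (1,3):dx=+1,dy=+6->C; (1,4):dx=-8,dy=+11->D; (1,5):dx=-5,dy=+2->D
  (1,6):dx=-1,dy=+5->D; (1,7):dx=-3,dy=+13->D; (1,8):dx=-7,dy=+9->D; (2,3):dx=+10,dy=+7->C
  (2,4):dx=+1,dy=+12->C; (2,5):dx=+4,dy=+3->C; (2,6):dx=+8,dy=+6->C; (2,7):dx=+6,dy=+14->C
  (2,8):dx=+2,dy=+10->C; (3,4):dx=-9,dy=+5->D; (3,5):dx=-6,dy=-4->C; (3,6):dx=-2,dy=-1->C
  (3,7):dx=-4,dy=+7->D; (3,8):dx=-8,dy=+3->D; (4,5):dx=+3,dy=-9->D; (4,6):dx=+7,dy=-6->D
  (4,7):dx=+5,dy=+2->C; (4,8):dx=+1,dy=-2->D; (5,6):dx=+4,dy=+3->C; (5,7):dx=+2,dy=+11->C
  (5,8):dx=-2,dy=+7->D; (6,7):dx=-2,dy=+8->D; (6,8):dx=-6,dy=+4->D; (7,8):dx=-4,dy=-4->C
Step 2: C = 14, D = 14, total pairs = 28.
Step 3: tau = (C - D)/(n(n-1)/2) = (14 - 14)/28 = 0.000000.
Step 4: Exact two-sided p-value (enumerate n! = 40320 permutations of y under H0): p = 1.000000.
Step 5: alpha = 0.05. fail to reject H0.

tau_b = 0.0000 (C=14, D=14), p = 1.000000, fail to reject H0.


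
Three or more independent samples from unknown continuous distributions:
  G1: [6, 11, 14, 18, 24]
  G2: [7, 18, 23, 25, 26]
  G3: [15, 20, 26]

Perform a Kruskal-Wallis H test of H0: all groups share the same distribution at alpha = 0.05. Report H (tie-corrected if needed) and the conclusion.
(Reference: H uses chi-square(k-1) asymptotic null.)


Step 1: Combine all N = 13 observations and assign midranks.
sorted (value, group, rank): (6,G1,1), (7,G2,2), (11,G1,3), (14,G1,4), (15,G3,5), (18,G1,6.5), (18,G2,6.5), (20,G3,8), (23,G2,9), (24,G1,10), (25,G2,11), (26,G2,12.5), (26,G3,12.5)
Step 2: Sum ranks within each group.
R_1 = 24.5 (n_1 = 5)
R_2 = 41 (n_2 = 5)
R_3 = 25.5 (n_3 = 3)
Step 3: H = 12/(N(N+1)) * sum(R_i^2/n_i) - 3(N+1)
     = 12/(13*14) * (24.5^2/5 + 41^2/5 + 25.5^2/3) - 3*14
     = 0.065934 * 673 - 42
     = 2.373626.
Step 4: Ties present; correction factor C = 1 - 12/(13^3 - 13) = 0.994505. Corrected H = 2.373626 / 0.994505 = 2.386740.
Step 5: Under H0, H ~ chi^2(2); p-value = 0.303198.
Step 6: alpha = 0.05. fail to reject H0.

H = 2.3867, df = 2, p = 0.303198, fail to reject H0.


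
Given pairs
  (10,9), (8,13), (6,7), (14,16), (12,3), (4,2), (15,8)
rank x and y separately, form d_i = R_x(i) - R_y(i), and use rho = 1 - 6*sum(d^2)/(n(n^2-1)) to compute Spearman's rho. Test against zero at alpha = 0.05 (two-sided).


Step 1: Rank x and y separately (midranks; no ties here).
rank(x): 10->4, 8->3, 6->2, 14->6, 12->5, 4->1, 15->7
rank(y): 9->5, 13->6, 7->3, 16->7, 3->2, 2->1, 8->4
Step 2: d_i = R_x(i) - R_y(i); compute d_i^2.
  (4-5)^2=1, (3-6)^2=9, (2-3)^2=1, (6-7)^2=1, (5-2)^2=9, (1-1)^2=0, (7-4)^2=9
sum(d^2) = 30.
Step 3: rho = 1 - 6*30 / (7*(7^2 - 1)) = 1 - 180/336 = 0.464286.
Step 4: Under H0, t = rho * sqrt((n-2)/(1-rho^2)) = 1.1722 ~ t(5).
Step 5: Two-sided p-value from the t-distribution with 5 df = 0.293934.
Step 6: alpha = 0.05. fail to reject H0.

rho = 0.4643, p = 0.293934, fail to reject H0 at alpha = 0.05.


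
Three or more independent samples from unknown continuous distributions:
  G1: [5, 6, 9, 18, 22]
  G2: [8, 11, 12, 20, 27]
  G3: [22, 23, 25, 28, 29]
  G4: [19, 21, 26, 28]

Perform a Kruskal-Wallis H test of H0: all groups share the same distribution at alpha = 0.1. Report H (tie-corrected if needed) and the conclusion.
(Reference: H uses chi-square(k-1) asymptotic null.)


Step 1: Combine all N = 19 observations and assign midranks.
sorted (value, group, rank): (5,G1,1), (6,G1,2), (8,G2,3), (9,G1,4), (11,G2,5), (12,G2,6), (18,G1,7), (19,G4,8), (20,G2,9), (21,G4,10), (22,G1,11.5), (22,G3,11.5), (23,G3,13), (25,G3,14), (26,G4,15), (27,G2,16), (28,G3,17.5), (28,G4,17.5), (29,G3,19)
Step 2: Sum ranks within each group.
R_1 = 25.5 (n_1 = 5)
R_2 = 39 (n_2 = 5)
R_3 = 75 (n_3 = 5)
R_4 = 50.5 (n_4 = 4)
Step 3: H = 12/(N(N+1)) * sum(R_i^2/n_i) - 3(N+1)
     = 12/(19*20) * (25.5^2/5 + 39^2/5 + 75^2/5 + 50.5^2/4) - 3*20
     = 0.031579 * 2196.81 - 60
     = 9.373026.
Step 4: Ties present; correction factor C = 1 - 12/(19^3 - 19) = 0.998246. Corrected H = 9.373026 / 0.998246 = 9.389499.
Step 5: Under H0, H ~ chi^2(3); p-value = 0.024536.
Step 6: alpha = 0.1. reject H0.

H = 9.3895, df = 3, p = 0.024536, reject H0.


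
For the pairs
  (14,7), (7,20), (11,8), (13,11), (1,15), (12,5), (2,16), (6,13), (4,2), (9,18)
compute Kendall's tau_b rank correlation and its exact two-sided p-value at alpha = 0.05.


Step 1: Enumerate the 45 unordered pairs (i,j) with i<j and classify each by sign(x_j-x_i) * sign(y_j-y_i).
  (1,2):dx=-7,dy=+13->D; (1,3):dx=-3,dy=+1->D; (1,4):dx=-1,dy=+4->D; (1,5):dx=-13,dy=+8->D
  (1,6):dx=-2,dy=-2->C; (1,7):dx=-12,dy=+9->D; (1,8):dx=-8,dy=+6->D; (1,9):dx=-10,dy=-5->C
  (1,10):dx=-5,dy=+11->D; (2,3):dx=+4,dy=-12->D; (2,4):dx=+6,dy=-9->D; (2,5):dx=-6,dy=-5->C
  (2,6):dx=+5,dy=-15->D; (2,7):dx=-5,dy=-4->C; (2,8):dx=-1,dy=-7->C; (2,9):dx=-3,dy=-18->C
  (2,10):dx=+2,dy=-2->D; (3,4):dx=+2,dy=+3->C; (3,5):dx=-10,dy=+7->D; (3,6):dx=+1,dy=-3->D
  (3,7):dx=-9,dy=+8->D; (3,8):dx=-5,dy=+5->D; (3,9):dx=-7,dy=-6->C; (3,10):dx=-2,dy=+10->D
  (4,5):dx=-12,dy=+4->D; (4,6):dx=-1,dy=-6->C; (4,7):dx=-11,dy=+5->D; (4,8):dx=-7,dy=+2->D
  (4,9):dx=-9,dy=-9->C; (4,10):dx=-4,dy=+7->D; (5,6):dx=+11,dy=-10->D; (5,7):dx=+1,dy=+1->C
  (5,8):dx=+5,dy=-2->D; (5,9):dx=+3,dy=-13->D; (5,10):dx=+8,dy=+3->C; (6,7):dx=-10,dy=+11->D
  (6,8):dx=-6,dy=+8->D; (6,9):dx=-8,dy=-3->C; (6,10):dx=-3,dy=+13->D; (7,8):dx=+4,dy=-3->D
  (7,9):dx=+2,dy=-14->D; (7,10):dx=+7,dy=+2->C; (8,9):dx=-2,dy=-11->C; (8,10):dx=+3,dy=+5->C
  (9,10):dx=+5,dy=+16->C
Step 2: C = 17, D = 28, total pairs = 45.
Step 3: tau = (C - D)/(n(n-1)/2) = (17 - 28)/45 = -0.244444.
Step 4: Exact two-sided p-value (enumerate n! = 3628800 permutations of y under H0): p = 0.380720.
Step 5: alpha = 0.05. fail to reject H0.

tau_b = -0.2444 (C=17, D=28), p = 0.380720, fail to reject H0.


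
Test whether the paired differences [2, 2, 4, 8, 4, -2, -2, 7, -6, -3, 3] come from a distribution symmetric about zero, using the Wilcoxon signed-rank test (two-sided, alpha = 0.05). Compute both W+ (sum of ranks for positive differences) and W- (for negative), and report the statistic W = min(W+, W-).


Step 1: Drop any zero differences (none here) and take |d_i|.
|d| = [2, 2, 4, 8, 4, 2, 2, 7, 6, 3, 3]
Step 2: Midrank |d_i| (ties get averaged ranks).
ranks: |2|->2.5, |2|->2.5, |4|->7.5, |8|->11, |4|->7.5, |2|->2.5, |2|->2.5, |7|->10, |6|->9, |3|->5.5, |3|->5.5
Step 3: Attach original signs; sum ranks with positive sign and with negative sign.
W+ = 2.5 + 2.5 + 7.5 + 11 + 7.5 + 10 + 5.5 = 46.5
W- = 2.5 + 2.5 + 9 + 5.5 = 19.5
(Check: W+ + W- = 66 should equal n(n+1)/2 = 66.)
Step 4: Test statistic W = min(W+, W-) = 19.5.
Step 5: Ties in |d|, so use the tie-corrected normal approximation.
        E[W] = n(n+1)/4 = 11*12/4 = 33.
        Tie groups: |d|=2 (t=4), |d|=3 (t=2), |d|=4 (t=2); sum(t^3 - t) = 72.
        Var[W] = n(n+1)(2n+1)/24 - sum(t^3-t)/48 = 3036/24 - 72/48 = 125.
        z = (W - E[W]) / sqrt(Var[W]) = (19.5 - 33) / 11.1803 = -1.2075.
        Two-sided p = 2*Phi(z) = 0.227249.
Step 6: alpha = 0.05. fail to reject H0.

W+ = 46.5, W- = 19.5, W = min = 19.5, p = 0.227249, fail to reject H0.


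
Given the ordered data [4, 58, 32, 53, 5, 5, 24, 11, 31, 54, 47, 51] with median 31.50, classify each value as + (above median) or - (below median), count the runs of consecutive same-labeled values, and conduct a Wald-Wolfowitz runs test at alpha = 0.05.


Step 1: Compute median = 31.50; label A = above, B = below.
Labels in order: BAAABBBBBAAA  (n_A = 6, n_B = 6)
Step 2: Count runs R = 4.
Step 3: Under H0 (random ordering), E[R] = 2*n_A*n_B/(n_A+n_B) + 1 = 2*6*6/12 + 1 = 7.0000.
        Var[R] = 2*n_A*n_B*(2*n_A*n_B - n_A - n_B) / ((n_A+n_B)^2 * (n_A+n_B-1)) = 4320/1584 = 2.7273.
        SD[R] = 1.6514.
Step 4: Continuity-corrected z = (R + 0.5 - E[R]) / SD[R] = (4 + 0.5 - 7.0000) / 1.6514 = -1.5138.
Step 5: Two-sided p-value via normal approximation = 2*(1 - Phi(|z|)) = 0.130070.
Step 6: alpha = 0.05. fail to reject H0.

R = 4, z = -1.5138, p = 0.130070, fail to reject H0.


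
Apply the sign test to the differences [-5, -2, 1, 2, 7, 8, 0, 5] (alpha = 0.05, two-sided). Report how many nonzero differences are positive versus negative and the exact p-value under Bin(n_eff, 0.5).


Step 1: Discard zero differences. Original n = 8; n_eff = number of nonzero differences = 7.
Nonzero differences (with sign): -5, -2, +1, +2, +7, +8, +5
Step 2: Count signs: positive = 5, negative = 2.
Step 3: Under H0: P(positive) = 0.5, so the number of positives S ~ Bin(7, 0.5).
Step 4: Two-sided exact p-value = sum of Bin(7,0.5) probabilities at or below the observed probability = 0.453125.
Step 5: alpha = 0.05. fail to reject H0.

n_eff = 7, pos = 5, neg = 2, p = 0.453125, fail to reject H0.


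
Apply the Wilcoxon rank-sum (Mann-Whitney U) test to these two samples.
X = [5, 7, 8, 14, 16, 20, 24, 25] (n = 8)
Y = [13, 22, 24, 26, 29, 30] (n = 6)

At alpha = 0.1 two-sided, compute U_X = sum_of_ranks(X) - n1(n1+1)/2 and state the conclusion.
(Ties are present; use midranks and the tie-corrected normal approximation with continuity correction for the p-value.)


Step 1: Combine and sort all 14 observations; assign midranks.
sorted (value, group): (5,X), (7,X), (8,X), (13,Y), (14,X), (16,X), (20,X), (22,Y), (24,X), (24,Y), (25,X), (26,Y), (29,Y), (30,Y)
ranks: 5->1, 7->2, 8->3, 13->4, 14->5, 16->6, 20->7, 22->8, 24->9.5, 24->9.5, 25->11, 26->12, 29->13, 30->14
Step 2: Rank sum for X: R1 = 1 + 2 + 3 + 5 + 6 + 7 + 9.5 + 11 = 44.5.
Step 3: U_X = R1 - n1(n1+1)/2 = 44.5 - 8*9/2 = 44.5 - 36 = 8.5.
       U_Y = n1*n2 - U_X = 48 - 8.5 = 39.5.
Step 4: Ties are present, so use the tie-corrected normal approximation (with continuity correction) for the p-value.
Step 5: p-value = 0.052547; compare to alpha = 0.1. reject H0.

U_X = 8.5, p = 0.052547, reject H0 at alpha = 0.1.


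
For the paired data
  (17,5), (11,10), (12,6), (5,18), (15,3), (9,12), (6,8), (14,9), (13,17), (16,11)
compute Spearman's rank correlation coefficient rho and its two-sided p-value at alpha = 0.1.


Step 1: Rank x and y separately (midranks; no ties here).
rank(x): 17->10, 11->4, 12->5, 5->1, 15->8, 9->3, 6->2, 14->7, 13->6, 16->9
rank(y): 5->2, 10->6, 6->3, 18->10, 3->1, 12->8, 8->4, 9->5, 17->9, 11->7
Step 2: d_i = R_x(i) - R_y(i); compute d_i^2.
  (10-2)^2=64, (4-6)^2=4, (5-3)^2=4, (1-10)^2=81, (8-1)^2=49, (3-8)^2=25, (2-4)^2=4, (7-5)^2=4, (6-9)^2=9, (9-7)^2=4
sum(d^2) = 248.
Step 3: rho = 1 - 6*248 / (10*(10^2 - 1)) = 1 - 1488/990 = -0.503030.
Step 4: Under H0, t = rho * sqrt((n-2)/(1-rho^2)) = -1.6462 ~ t(8).
Step 5: Two-sided p-value from the t-distribution with 8 df = 0.138334.
Step 6: alpha = 0.1. fail to reject H0.

rho = -0.5030, p = 0.138334, fail to reject H0 at alpha = 0.1.


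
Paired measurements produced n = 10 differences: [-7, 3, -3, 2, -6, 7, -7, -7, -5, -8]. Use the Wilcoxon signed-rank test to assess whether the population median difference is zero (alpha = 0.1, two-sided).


Step 1: Drop any zero differences (none here) and take |d_i|.
|d| = [7, 3, 3, 2, 6, 7, 7, 7, 5, 8]
Step 2: Midrank |d_i| (ties get averaged ranks).
ranks: |7|->7.5, |3|->2.5, |3|->2.5, |2|->1, |6|->5, |7|->7.5, |7|->7.5, |7|->7.5, |5|->4, |8|->10
Step 3: Attach original signs; sum ranks with positive sign and with negative sign.
W+ = 2.5 + 1 + 7.5 = 11
W- = 7.5 + 2.5 + 5 + 7.5 + 7.5 + 4 + 10 = 44
(Check: W+ + W- = 55 should equal n(n+1)/2 = 55.)
Step 4: Test statistic W = min(W+, W-) = 11.
Step 5: Ties in |d|, so use the tie-corrected normal approximation.
        E[W] = n(n+1)/4 = 10*11/4 = 27.5.
        Tie groups: |d|=3 (t=2), |d|=7 (t=4); sum(t^3 - t) = 66.
        Var[W] = n(n+1)(2n+1)/24 - sum(t^3-t)/48 = 2310/24 - 66/48 = 94.875.
        z = (W - E[W]) / sqrt(Var[W]) = (11 - 27.5) / 9.7404 = -1.6940.
        Two-sided p = 2*Phi(z) = 0.090269.
Step 6: alpha = 0.1. reject H0.

W+ = 11, W- = 44, W = min = 11, p = 0.090269, reject H0.


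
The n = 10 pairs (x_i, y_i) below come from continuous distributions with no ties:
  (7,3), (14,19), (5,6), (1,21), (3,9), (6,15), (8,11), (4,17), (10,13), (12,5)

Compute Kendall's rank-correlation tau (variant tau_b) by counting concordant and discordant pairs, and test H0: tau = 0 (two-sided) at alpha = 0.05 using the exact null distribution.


Step 1: Enumerate the 45 unordered pairs (i,j) with i<j and classify each by sign(x_j-x_i) * sign(y_j-y_i).
  (1,2):dx=+7,dy=+16->C; (1,3):dx=-2,dy=+3->D; (1,4):dx=-6,dy=+18->D; (1,5):dx=-4,dy=+6->D
  (1,6):dx=-1,dy=+12->D; (1,7):dx=+1,dy=+8->C; (1,8):dx=-3,dy=+14->D; (1,9):dx=+3,dy=+10->C
  (1,10):dx=+5,dy=+2->C; (2,3):dx=-9,dy=-13->C; (2,4):dx=-13,dy=+2->D; (2,5):dx=-11,dy=-10->C
  (2,6):dx=-8,dy=-4->C; (2,7):dx=-6,dy=-8->C; (2,8):dx=-10,dy=-2->C; (2,9):dx=-4,dy=-6->C
  (2,10):dx=-2,dy=-14->C; (3,4):dx=-4,dy=+15->D; (3,5):dx=-2,dy=+3->D; (3,6):dx=+1,dy=+9->C
  (3,7):dx=+3,dy=+5->C; (3,8):dx=-1,dy=+11->D; (3,9):dx=+5,dy=+7->C; (3,10):dx=+7,dy=-1->D
  (4,5):dx=+2,dy=-12->D; (4,6):dx=+5,dy=-6->D; (4,7):dx=+7,dy=-10->D; (4,8):dx=+3,dy=-4->D
  (4,9):dx=+9,dy=-8->D; (4,10):dx=+11,dy=-16->D; (5,6):dx=+3,dy=+6->C; (5,7):dx=+5,dy=+2->C
  (5,8):dx=+1,dy=+8->C; (5,9):dx=+7,dy=+4->C; (5,10):dx=+9,dy=-4->D; (6,7):dx=+2,dy=-4->D
  (6,8):dx=-2,dy=+2->D; (6,9):dx=+4,dy=-2->D; (6,10):dx=+6,dy=-10->D; (7,8):dx=-4,dy=+6->D
  (7,9):dx=+2,dy=+2->C; (7,10):dx=+4,dy=-6->D; (8,9):dx=+6,dy=-4->D; (8,10):dx=+8,dy=-12->D
  (9,10):dx=+2,dy=-8->D
Step 2: C = 19, D = 26, total pairs = 45.
Step 3: tau = (C - D)/(n(n-1)/2) = (19 - 26)/45 = -0.155556.
Step 4: Exact two-sided p-value (enumerate n! = 3628800 permutations of y under H0): p = 0.600654.
Step 5: alpha = 0.05. fail to reject H0.

tau_b = -0.1556 (C=19, D=26), p = 0.600654, fail to reject H0.


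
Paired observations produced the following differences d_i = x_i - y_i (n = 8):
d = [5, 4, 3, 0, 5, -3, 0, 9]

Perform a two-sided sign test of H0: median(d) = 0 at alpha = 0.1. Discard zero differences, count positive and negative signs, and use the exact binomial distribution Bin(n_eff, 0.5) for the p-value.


Step 1: Discard zero differences. Original n = 8; n_eff = number of nonzero differences = 6.
Nonzero differences (with sign): +5, +4, +3, +5, -3, +9
Step 2: Count signs: positive = 5, negative = 1.
Step 3: Under H0: P(positive) = 0.5, so the number of positives S ~ Bin(6, 0.5).
Step 4: Two-sided exact p-value = sum of Bin(6,0.5) probabilities at or below the observed probability = 0.218750.
Step 5: alpha = 0.1. fail to reject H0.

n_eff = 6, pos = 5, neg = 1, p = 0.218750, fail to reject H0.


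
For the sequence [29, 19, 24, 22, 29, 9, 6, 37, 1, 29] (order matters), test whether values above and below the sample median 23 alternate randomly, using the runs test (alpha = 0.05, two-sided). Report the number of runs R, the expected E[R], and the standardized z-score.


Step 1: Compute median = 23; label A = above, B = below.
Labels in order: ABABABBABA  (n_A = 5, n_B = 5)
Step 2: Count runs R = 9.
Step 3: Under H0 (random ordering), E[R] = 2*n_A*n_B/(n_A+n_B) + 1 = 2*5*5/10 + 1 = 6.0000.
        Var[R] = 2*n_A*n_B*(2*n_A*n_B - n_A - n_B) / ((n_A+n_B)^2 * (n_A+n_B-1)) = 2000/900 = 2.2222.
        SD[R] = 1.4907.
Step 4: Continuity-corrected z = (R - 0.5 - E[R]) / SD[R] = (9 - 0.5 - 6.0000) / 1.4907 = 1.6771.
Step 5: Two-sided p-value via normal approximation = 2*(1 - Phi(|z|)) = 0.093533.
Step 6: alpha = 0.05. fail to reject H0.

R = 9, z = 1.6771, p = 0.093533, fail to reject H0.


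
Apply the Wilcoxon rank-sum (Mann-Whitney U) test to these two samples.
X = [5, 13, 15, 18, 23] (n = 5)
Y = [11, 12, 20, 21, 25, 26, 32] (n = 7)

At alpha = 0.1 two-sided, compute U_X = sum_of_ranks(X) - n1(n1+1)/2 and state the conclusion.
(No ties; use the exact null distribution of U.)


Step 1: Combine and sort all 12 observations; assign midranks.
sorted (value, group): (5,X), (11,Y), (12,Y), (13,X), (15,X), (18,X), (20,Y), (21,Y), (23,X), (25,Y), (26,Y), (32,Y)
ranks: 5->1, 11->2, 12->3, 13->4, 15->5, 18->6, 20->7, 21->8, 23->9, 25->10, 26->11, 32->12
Step 2: Rank sum for X: R1 = 1 + 4 + 5 + 6 + 9 = 25.
Step 3: U_X = R1 - n1(n1+1)/2 = 25 - 5*6/2 = 25 - 15 = 10.
       U_Y = n1*n2 - U_X = 35 - 10 = 25.
Step 4: No ties, so the exact null distribution of U (based on enumerating the C(12,5) = 792 equally likely rank assignments) gives the two-sided p-value.
Step 5: p-value = 0.267677; compare to alpha = 0.1. fail to reject H0.

U_X = 10, p = 0.267677, fail to reject H0 at alpha = 0.1.


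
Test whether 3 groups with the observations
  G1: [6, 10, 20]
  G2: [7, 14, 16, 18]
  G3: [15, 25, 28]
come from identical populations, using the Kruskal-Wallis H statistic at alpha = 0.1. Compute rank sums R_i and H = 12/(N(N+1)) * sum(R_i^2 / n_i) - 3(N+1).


Step 1: Combine all N = 10 observations and assign midranks.
sorted (value, group, rank): (6,G1,1), (7,G2,2), (10,G1,3), (14,G2,4), (15,G3,5), (16,G2,6), (18,G2,7), (20,G1,8), (25,G3,9), (28,G3,10)
Step 2: Sum ranks within each group.
R_1 = 12 (n_1 = 3)
R_2 = 19 (n_2 = 4)
R_3 = 24 (n_3 = 3)
Step 3: H = 12/(N(N+1)) * sum(R_i^2/n_i) - 3(N+1)
     = 12/(10*11) * (12^2/3 + 19^2/4 + 24^2/3) - 3*11
     = 0.109091 * 330.25 - 33
     = 3.027273.
Step 4: No ties, so H is used without correction.
Step 5: Under H0, H ~ chi^2(2); p-value = 0.220108.
Step 6: alpha = 0.1. fail to reject H0.

H = 3.0273, df = 2, p = 0.220108, fail to reject H0.


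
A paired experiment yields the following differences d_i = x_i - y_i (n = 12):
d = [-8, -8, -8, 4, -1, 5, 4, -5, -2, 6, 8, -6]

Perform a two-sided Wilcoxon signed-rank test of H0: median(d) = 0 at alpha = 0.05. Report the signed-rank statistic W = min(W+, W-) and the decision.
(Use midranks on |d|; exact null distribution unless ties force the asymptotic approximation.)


Step 1: Drop any zero differences (none here) and take |d_i|.
|d| = [8, 8, 8, 4, 1, 5, 4, 5, 2, 6, 8, 6]
Step 2: Midrank |d_i| (ties get averaged ranks).
ranks: |8|->10.5, |8|->10.5, |8|->10.5, |4|->3.5, |1|->1, |5|->5.5, |4|->3.5, |5|->5.5, |2|->2, |6|->7.5, |8|->10.5, |6|->7.5
Step 3: Attach original signs; sum ranks with positive sign and with negative sign.
W+ = 3.5 + 5.5 + 3.5 + 7.5 + 10.5 = 30.5
W- = 10.5 + 10.5 + 10.5 + 1 + 5.5 + 2 + 7.5 = 47.5
(Check: W+ + W- = 78 should equal n(n+1)/2 = 78.)
Step 4: Test statistic W = min(W+, W-) = 30.5.
Step 5: Ties in |d|, so use the tie-corrected normal approximation.
        E[W] = n(n+1)/4 = 12*13/4 = 39.
        Tie groups: |d|=4 (t=2), |d|=5 (t=2), |d|=6 (t=2), |d|=8 (t=4); sum(t^3 - t) = 78.
        Var[W] = n(n+1)(2n+1)/24 - sum(t^3-t)/48 = 3900/24 - 78/48 = 160.875.
        z = (W - E[W]) / sqrt(Var[W]) = (30.5 - 39) / 12.6837 = -0.6702.
        Two-sided p = 2*Phi(z) = 0.502760.
Step 6: alpha = 0.05. fail to reject H0.

W+ = 30.5, W- = 47.5, W = min = 30.5, p = 0.502760, fail to reject H0.


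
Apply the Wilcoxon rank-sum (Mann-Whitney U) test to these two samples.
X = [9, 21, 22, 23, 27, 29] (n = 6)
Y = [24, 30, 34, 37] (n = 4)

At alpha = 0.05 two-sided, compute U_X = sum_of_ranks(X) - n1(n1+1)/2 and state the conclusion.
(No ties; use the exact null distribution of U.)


Step 1: Combine and sort all 10 observations; assign midranks.
sorted (value, group): (9,X), (21,X), (22,X), (23,X), (24,Y), (27,X), (29,X), (30,Y), (34,Y), (37,Y)
ranks: 9->1, 21->2, 22->3, 23->4, 24->5, 27->6, 29->7, 30->8, 34->9, 37->10
Step 2: Rank sum for X: R1 = 1 + 2 + 3 + 4 + 6 + 7 = 23.
Step 3: U_X = R1 - n1(n1+1)/2 = 23 - 6*7/2 = 23 - 21 = 2.
       U_Y = n1*n2 - U_X = 24 - 2 = 22.
Step 4: No ties, so the exact null distribution of U (based on enumerating the C(10,6) = 210 equally likely rank assignments) gives the two-sided p-value.
Step 5: p-value = 0.038095; compare to alpha = 0.05. reject H0.

U_X = 2, p = 0.038095, reject H0 at alpha = 0.05.


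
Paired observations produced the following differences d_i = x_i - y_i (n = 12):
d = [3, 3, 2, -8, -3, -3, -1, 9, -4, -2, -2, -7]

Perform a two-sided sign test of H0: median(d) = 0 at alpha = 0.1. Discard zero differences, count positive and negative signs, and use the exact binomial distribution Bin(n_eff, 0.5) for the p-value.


Step 1: Discard zero differences. Original n = 12; n_eff = number of nonzero differences = 12.
Nonzero differences (with sign): +3, +3, +2, -8, -3, -3, -1, +9, -4, -2, -2, -7
Step 2: Count signs: positive = 4, negative = 8.
Step 3: Under H0: P(positive) = 0.5, so the number of positives S ~ Bin(12, 0.5).
Step 4: Two-sided exact p-value = sum of Bin(12,0.5) probabilities at or below the observed probability = 0.387695.
Step 5: alpha = 0.1. fail to reject H0.

n_eff = 12, pos = 4, neg = 8, p = 0.387695, fail to reject H0.


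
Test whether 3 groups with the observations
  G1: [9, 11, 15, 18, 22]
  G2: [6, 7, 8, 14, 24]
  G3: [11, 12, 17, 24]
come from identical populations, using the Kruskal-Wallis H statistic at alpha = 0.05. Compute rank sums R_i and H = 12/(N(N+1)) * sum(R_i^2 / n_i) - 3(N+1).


Step 1: Combine all N = 14 observations and assign midranks.
sorted (value, group, rank): (6,G2,1), (7,G2,2), (8,G2,3), (9,G1,4), (11,G1,5.5), (11,G3,5.5), (12,G3,7), (14,G2,8), (15,G1,9), (17,G3,10), (18,G1,11), (22,G1,12), (24,G2,13.5), (24,G3,13.5)
Step 2: Sum ranks within each group.
R_1 = 41.5 (n_1 = 5)
R_2 = 27.5 (n_2 = 5)
R_3 = 36 (n_3 = 4)
Step 3: H = 12/(N(N+1)) * sum(R_i^2/n_i) - 3(N+1)
     = 12/(14*15) * (41.5^2/5 + 27.5^2/5 + 36^2/4) - 3*15
     = 0.057143 * 819.7 - 45
     = 1.840000.
Step 4: Ties present; correction factor C = 1 - 12/(14^3 - 14) = 0.995604. Corrected H = 1.840000 / 0.995604 = 1.848124.
Step 5: Under H0, H ~ chi^2(2); p-value = 0.396904.
Step 6: alpha = 0.05. fail to reject H0.

H = 1.8481, df = 2, p = 0.396904, fail to reject H0.


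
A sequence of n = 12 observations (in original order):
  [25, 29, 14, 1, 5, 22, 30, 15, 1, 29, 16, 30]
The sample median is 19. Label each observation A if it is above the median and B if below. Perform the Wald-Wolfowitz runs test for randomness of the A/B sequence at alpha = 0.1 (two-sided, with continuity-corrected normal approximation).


Step 1: Compute median = 19; label A = above, B = below.
Labels in order: AABBBAABBABA  (n_A = 6, n_B = 6)
Step 2: Count runs R = 7.
Step 3: Under H0 (random ordering), E[R] = 2*n_A*n_B/(n_A+n_B) + 1 = 2*6*6/12 + 1 = 7.0000.
        Var[R] = 2*n_A*n_B*(2*n_A*n_B - n_A - n_B) / ((n_A+n_B)^2 * (n_A+n_B-1)) = 4320/1584 = 2.7273.
        SD[R] = 1.6514.
Step 4: R = E[R], so z = 0 with no continuity correction.
Step 5: Two-sided p-value via normal approximation = 2*(1 - Phi(|z|)) = 1.000000.
Step 6: alpha = 0.1. fail to reject H0.

R = 7, z = 0.0000, p = 1.000000, fail to reject H0.


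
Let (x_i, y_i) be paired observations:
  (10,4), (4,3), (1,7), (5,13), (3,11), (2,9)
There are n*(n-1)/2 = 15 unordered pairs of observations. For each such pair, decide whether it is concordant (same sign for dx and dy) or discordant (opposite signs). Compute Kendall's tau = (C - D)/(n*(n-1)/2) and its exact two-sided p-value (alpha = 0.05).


Step 1: Enumerate the 15 unordered pairs (i,j) with i<j and classify each by sign(x_j-x_i) * sign(y_j-y_i).
  (1,2):dx=-6,dy=-1->C; (1,3):dx=-9,dy=+3->D; (1,4):dx=-5,dy=+9->D; (1,5):dx=-7,dy=+7->D
  (1,6):dx=-8,dy=+5->D; (2,3):dx=-3,dy=+4->D; (2,4):dx=+1,dy=+10->C; (2,5):dx=-1,dy=+8->D
  (2,6):dx=-2,dy=+6->D; (3,4):dx=+4,dy=+6->C; (3,5):dx=+2,dy=+4->C; (3,6):dx=+1,dy=+2->C
  (4,5):dx=-2,dy=-2->C; (4,6):dx=-3,dy=-4->C; (5,6):dx=-1,dy=-2->C
Step 2: C = 8, D = 7, total pairs = 15.
Step 3: tau = (C - D)/(n(n-1)/2) = (8 - 7)/15 = 0.066667.
Step 4: Exact two-sided p-value (enumerate n! = 720 permutations of y under H0): p = 1.000000.
Step 5: alpha = 0.05. fail to reject H0.

tau_b = 0.0667 (C=8, D=7), p = 1.000000, fail to reject H0.


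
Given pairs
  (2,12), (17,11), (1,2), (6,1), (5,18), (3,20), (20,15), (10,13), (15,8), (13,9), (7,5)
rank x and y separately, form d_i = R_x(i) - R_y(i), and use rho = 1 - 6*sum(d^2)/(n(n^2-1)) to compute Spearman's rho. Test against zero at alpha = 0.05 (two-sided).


Step 1: Rank x and y separately (midranks; no ties here).
rank(x): 2->2, 17->10, 1->1, 6->5, 5->4, 3->3, 20->11, 10->7, 15->9, 13->8, 7->6
rank(y): 12->7, 11->6, 2->2, 1->1, 18->10, 20->11, 15->9, 13->8, 8->4, 9->5, 5->3
Step 2: d_i = R_x(i) - R_y(i); compute d_i^2.
  (2-7)^2=25, (10-6)^2=16, (1-2)^2=1, (5-1)^2=16, (4-10)^2=36, (3-11)^2=64, (11-9)^2=4, (7-8)^2=1, (9-4)^2=25, (8-5)^2=9, (6-3)^2=9
sum(d^2) = 206.
Step 3: rho = 1 - 6*206 / (11*(11^2 - 1)) = 1 - 1236/1320 = 0.063636.
Step 4: Under H0, t = rho * sqrt((n-2)/(1-rho^2)) = 0.1913 ~ t(9).
Step 5: Two-sided p-value from the t-distribution with 9 df = 0.852539.
Step 6: alpha = 0.05. fail to reject H0.

rho = 0.0636, p = 0.852539, fail to reject H0 at alpha = 0.05.


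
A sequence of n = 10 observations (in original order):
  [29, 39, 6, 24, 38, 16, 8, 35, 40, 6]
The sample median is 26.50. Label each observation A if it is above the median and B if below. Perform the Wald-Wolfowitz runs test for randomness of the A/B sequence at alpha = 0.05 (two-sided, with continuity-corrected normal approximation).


Step 1: Compute median = 26.50; label A = above, B = below.
Labels in order: AABBABBAAB  (n_A = 5, n_B = 5)
Step 2: Count runs R = 6.
Step 3: Under H0 (random ordering), E[R] = 2*n_A*n_B/(n_A+n_B) + 1 = 2*5*5/10 + 1 = 6.0000.
        Var[R] = 2*n_A*n_B*(2*n_A*n_B - n_A - n_B) / ((n_A+n_B)^2 * (n_A+n_B-1)) = 2000/900 = 2.2222.
        SD[R] = 1.4907.
Step 4: R = E[R], so z = 0 with no continuity correction.
Step 5: Two-sided p-value via normal approximation = 2*(1 - Phi(|z|)) = 1.000000.
Step 6: alpha = 0.05. fail to reject H0.

R = 6, z = 0.0000, p = 1.000000, fail to reject H0.
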